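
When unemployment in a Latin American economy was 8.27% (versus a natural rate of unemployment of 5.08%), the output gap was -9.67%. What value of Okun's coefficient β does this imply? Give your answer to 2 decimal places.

β ≈ 3.03

Okun's law: output gap = -β × (u - u*).
-9.67 = -β × (8.27 - 5.08) = -β × 3.19, so β = 9.67/3.19 = 3.03.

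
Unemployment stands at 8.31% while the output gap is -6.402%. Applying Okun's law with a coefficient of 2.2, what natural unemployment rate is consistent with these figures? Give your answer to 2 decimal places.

From Okun's law, u - u* = -(output gap)/β = -(-6.402)/2.2 = 2.91 points.
So u* = 8.31 - 2.91 = 5.40%.

5.40%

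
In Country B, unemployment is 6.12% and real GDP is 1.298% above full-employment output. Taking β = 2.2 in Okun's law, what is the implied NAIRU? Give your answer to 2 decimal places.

6.71%

From Okun's law, u - u* = -(output gap)/β = -(1.298)/2.2 = -0.59 points.
So u* = 6.12 + 0.59 = 6.71%.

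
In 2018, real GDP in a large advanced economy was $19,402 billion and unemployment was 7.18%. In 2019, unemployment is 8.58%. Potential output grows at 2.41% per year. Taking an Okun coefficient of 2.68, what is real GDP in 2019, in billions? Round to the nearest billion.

$19,142 billion

Δu = 8.58 - 7.18 = 1.4 points.
Okun's law (growth form): g_Y = g_Y* - β × Δu = 2.41 - 2.68 × (1.40) = 2.41 - 3.752 = -1.342%.
Real GDP in the next year = 19402 × (1 - 1.342/100) = 19402 × 0.98658 ≈ 19142 billion.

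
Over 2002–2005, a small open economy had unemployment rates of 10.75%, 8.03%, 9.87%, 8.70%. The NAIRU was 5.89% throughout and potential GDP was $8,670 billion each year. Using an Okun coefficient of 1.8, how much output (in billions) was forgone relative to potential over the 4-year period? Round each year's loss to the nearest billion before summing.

$2,152 billion

Year 2002: gap = -1.8 × (10.75 - 5.89) = -8.748%, loss ≈ 8670 × 8.748/100 ≈ 758.
Year 2003: gap = -1.8 × (8.03 - 5.89) = -3.852%, loss ≈ 8670 × 3.852/100 ≈ 334.
Year 2004: gap = -1.8 × (9.87 - 5.89) = -7.164%, loss ≈ 8670 × 7.164/100 ≈ 621.
Year 2005: gap = -1.8 × (8.7 - 5.89) = -5.058%, loss ≈ 8670 × 5.058/100 ≈ 439.
Total lost output = 758 + 334 + 621 + 439 = 2152 billion.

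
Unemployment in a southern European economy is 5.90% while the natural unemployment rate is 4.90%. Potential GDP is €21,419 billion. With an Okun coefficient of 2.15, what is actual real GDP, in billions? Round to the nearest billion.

€20,958 billion

Unemployment gap = 5.9 - 4.9 = 1 point, so the output gap is -2.15 × 1 = -2.15%.
Actual GDP = 21419 × (1 - 2.15/100) = 21419 × 0.9785 ≈ 20958 billion.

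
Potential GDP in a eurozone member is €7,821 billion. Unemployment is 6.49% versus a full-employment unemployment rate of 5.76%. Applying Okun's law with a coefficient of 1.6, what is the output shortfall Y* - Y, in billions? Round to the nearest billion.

Output gap = -1.6 × (6.49 - 5.76) = -1.6 × 0.73 = -1.168%.
Actual GDP ≈ 7821 × 0.98832 ≈ 7730 billion, so the shortfall is 7821 - 7730 = 91 billion.

€91 billion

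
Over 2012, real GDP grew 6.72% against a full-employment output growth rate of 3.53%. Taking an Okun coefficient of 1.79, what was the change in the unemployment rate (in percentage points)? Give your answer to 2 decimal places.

-1.78 percentage points

Growth-rate Okun's law: g_Y = g_Y* - β × Δu, so Δu = (g_Y* - g_Y)/β.
Δu = (3.53 - 6.72)/1.79 = -3.19/1.79 = -1.78 percentage points.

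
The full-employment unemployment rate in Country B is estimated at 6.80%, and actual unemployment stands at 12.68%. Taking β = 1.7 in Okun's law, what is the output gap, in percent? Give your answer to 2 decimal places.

-10.00%

The unemployment gap is 12.68 - 6.8 = 5.88 percentage points.
Okun's law gives an output gap of -1.7 × 5.88 = -9.996%, i.e. 10.00% below potential.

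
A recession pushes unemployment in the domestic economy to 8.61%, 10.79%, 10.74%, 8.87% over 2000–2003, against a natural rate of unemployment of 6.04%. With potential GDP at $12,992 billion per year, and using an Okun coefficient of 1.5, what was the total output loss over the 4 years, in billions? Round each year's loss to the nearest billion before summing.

Year 2000: gap = -1.5 × (8.61 - 6.04) = -3.855%, loss ≈ 12992 × 3.855/100 ≈ 501.
Year 2001: gap = -1.5 × (10.79 - 6.04) = -7.125%, loss ≈ 12992 × 7.125/100 ≈ 926.
Year 2002: gap = -1.5 × (10.74 - 6.04) = -7.05%, loss ≈ 12992 × 7.05/100 ≈ 916.
Year 2003: gap = -1.5 × (8.87 - 6.04) = -4.245%, loss ≈ 12992 × 4.245/100 ≈ 552.
Total lost output = 501 + 926 + 916 + 552 = 2895 billion.

$2,895 billion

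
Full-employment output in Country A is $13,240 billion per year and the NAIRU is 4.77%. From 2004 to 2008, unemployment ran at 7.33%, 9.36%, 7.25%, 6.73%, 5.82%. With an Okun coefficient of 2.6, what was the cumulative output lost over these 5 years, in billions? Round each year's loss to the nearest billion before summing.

$4,351 billion

Year 2004: gap = -2.6 × (7.33 - 4.77) = -6.656%, loss ≈ 13240 × 6.656/100 ≈ 881.
Year 2005: gap = -2.6 × (9.36 - 4.77) = -11.934%, loss ≈ 13240 × 11.934/100 ≈ 1580.
Year 2006: gap = -2.6 × (7.25 - 4.77) = -6.448%, loss ≈ 13240 × 6.448/100 ≈ 854.
Year 2007: gap = -2.6 × (6.73 - 4.77) = -5.096%, loss ≈ 13240 × 5.096/100 ≈ 675.
Year 2008: gap = -2.6 × (5.82 - 4.77) = -2.73%, loss ≈ 13240 × 2.73/100 ≈ 361.
Total lost output = 881 + 1580 + 854 + 675 + 361 = 4351 billion.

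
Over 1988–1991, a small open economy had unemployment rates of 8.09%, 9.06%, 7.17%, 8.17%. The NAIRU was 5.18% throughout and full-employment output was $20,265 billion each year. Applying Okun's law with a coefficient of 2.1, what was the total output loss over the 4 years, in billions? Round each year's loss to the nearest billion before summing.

Year 1988: gap = -2.1 × (8.09 - 5.18) = -6.111%, loss ≈ 20265 × 6.111/100 ≈ 1238.
Year 1989: gap = -2.1 × (9.06 - 5.18) = -8.148%, loss ≈ 20265 × 8.148/100 ≈ 1651.
Year 1990: gap = -2.1 × (7.17 - 5.18) = -4.179%, loss ≈ 20265 × 4.179/100 ≈ 847.
Year 1991: gap = -2.1 × (8.17 - 5.18) = -6.279%, loss ≈ 20265 × 6.279/100 ≈ 1272.
Total lost output = 1238 + 1651 + 847 + 1272 = 5008 billion.

$5,008 billion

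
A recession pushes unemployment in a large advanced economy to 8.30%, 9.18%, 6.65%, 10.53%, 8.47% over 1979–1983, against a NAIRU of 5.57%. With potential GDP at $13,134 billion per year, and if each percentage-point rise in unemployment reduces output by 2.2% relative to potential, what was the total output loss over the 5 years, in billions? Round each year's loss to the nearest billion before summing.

$4,415 billion

Year 1979: gap = -2.2 × (8.3 - 5.57) = -6.006%, loss ≈ 13134 × 6.006/100 ≈ 789.
Year 1980: gap = -2.2 × (9.18 - 5.57) = -7.942%, loss ≈ 13134 × 7.942/100 ≈ 1043.
Year 1981: gap = -2.2 × (6.65 - 5.57) = -2.376%, loss ≈ 13134 × 2.376/100 ≈ 312.
Year 1982: gap = -2.2 × (10.53 - 5.57) = -10.912%, loss ≈ 13134 × 10.912/100 ≈ 1433.
Year 1983: gap = -2.2 × (8.47 - 5.57) = -6.38%, loss ≈ 13134 × 6.38/100 ≈ 838.
Total lost output = 789 + 1043 + 312 + 1433 + 838 = 4415 billion.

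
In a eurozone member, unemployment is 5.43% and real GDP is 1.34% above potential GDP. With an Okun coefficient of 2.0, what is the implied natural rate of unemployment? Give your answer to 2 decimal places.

From Okun's law, u - u* = -(output gap)/β = -(1.34)/2.0 = -0.67 points.
So u* = 5.43 + 0.67 = 6.10%.

6.10%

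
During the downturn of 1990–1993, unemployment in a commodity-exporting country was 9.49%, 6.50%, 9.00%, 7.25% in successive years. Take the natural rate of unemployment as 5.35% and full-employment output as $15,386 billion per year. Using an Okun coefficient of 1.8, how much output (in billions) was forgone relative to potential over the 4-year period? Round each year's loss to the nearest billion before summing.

$3,002 billion

Year 1990: gap = -1.8 × (9.49 - 5.35) = -7.452%, loss ≈ 15386 × 7.452/100 ≈ 1147.
Year 1991: gap = -1.8 × (6.5 - 5.35) = -2.07%, loss ≈ 15386 × 2.07/100 ≈ 318.
Year 1992: gap = -1.8 × (9 - 5.35) = -6.57%, loss ≈ 15386 × 6.57/100 ≈ 1011.
Year 1993: gap = -1.8 × (7.25 - 5.35) = -3.42%, loss ≈ 15386 × 3.42/100 ≈ 526.
Total lost output = 1147 + 318 + 1011 + 526 = 3002 billion.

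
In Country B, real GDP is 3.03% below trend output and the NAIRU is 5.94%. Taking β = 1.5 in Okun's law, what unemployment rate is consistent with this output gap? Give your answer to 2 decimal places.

7.96%

From Okun's law, u - u* = -(output gap)/β = -(-3.03)/1.5 = 2.02 points.
So u = 5.94 + 2.02 = 7.96%.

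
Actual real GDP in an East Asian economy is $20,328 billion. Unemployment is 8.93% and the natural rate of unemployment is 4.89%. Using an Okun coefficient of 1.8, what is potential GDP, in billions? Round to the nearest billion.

$21,922 billion

Unemployment gap = 8.93 - 4.89 = 4.04 points, so output gap = -1.8 × 4.04 = -7.272%.
Since Y = Y* × (1 + gap/100), Y* = 20328/0.92728 ≈ 21922 billion.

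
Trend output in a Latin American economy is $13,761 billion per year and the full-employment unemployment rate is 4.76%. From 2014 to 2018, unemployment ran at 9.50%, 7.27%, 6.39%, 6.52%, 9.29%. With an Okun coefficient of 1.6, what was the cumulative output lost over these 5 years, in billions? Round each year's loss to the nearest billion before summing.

Year 2014: gap = -1.6 × (9.5 - 4.76) = -7.584%, loss ≈ 13761 × 7.584/100 ≈ 1044.
Year 2015: gap = -1.6 × (7.27 - 4.76) = -4.016%, loss ≈ 13761 × 4.016/100 ≈ 553.
Year 2016: gap = -1.6 × (6.39 - 4.76) = -2.608%, loss ≈ 13761 × 2.608/100 ≈ 359.
Year 2017: gap = -1.6 × (6.52 - 4.76) = -2.816%, loss ≈ 13761 × 2.816/100 ≈ 388.
Year 2018: gap = -1.6 × (9.29 - 4.76) = -7.248%, loss ≈ 13761 × 7.248/100 ≈ 997.
Total lost output = 1044 + 553 + 359 + 388 + 997 = 3341 billion.

$3,341 billion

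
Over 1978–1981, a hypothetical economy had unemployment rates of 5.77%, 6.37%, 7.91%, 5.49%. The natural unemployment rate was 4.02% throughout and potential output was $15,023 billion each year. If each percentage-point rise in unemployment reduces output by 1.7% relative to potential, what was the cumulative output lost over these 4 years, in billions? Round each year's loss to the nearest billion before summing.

Year 1978: gap = -1.7 × (5.77 - 4.02) = -2.975%, loss ≈ 15023 × 2.975/100 ≈ 447.
Year 1979: gap = -1.7 × (6.37 - 4.02) = -3.995%, loss ≈ 15023 × 3.995/100 ≈ 600.
Year 1980: gap = -1.7 × (7.91 - 4.02) = -6.613%, loss ≈ 15023 × 6.613/100 ≈ 993.
Year 1981: gap = -1.7 × (5.49 - 4.02) = -2.499%, loss ≈ 15023 × 2.499/100 ≈ 375.
Total lost output = 447 + 600 + 993 + 375 = 2415 billion.

$2,415 billion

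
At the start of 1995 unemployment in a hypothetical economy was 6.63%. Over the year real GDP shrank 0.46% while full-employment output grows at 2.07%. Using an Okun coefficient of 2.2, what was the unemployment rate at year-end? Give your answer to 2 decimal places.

Growth-rate Okun's law: g_Y = g_Y* - β × Δu, so Δu = (g_Y* - g_Y)/β.
Δu = (2.07 + 0.46)/2.2 = 2.53/2.2 = 1.15 percentage points.
Year-end unemployment = 6.63 + 1.15 = 7.78%.

7.78%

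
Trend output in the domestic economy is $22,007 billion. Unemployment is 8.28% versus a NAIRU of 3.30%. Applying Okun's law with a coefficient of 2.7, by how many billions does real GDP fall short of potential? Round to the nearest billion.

$2,959 billion

Output gap = -2.7 × (8.28 - 3.3) = -2.7 × 4.98 = -13.446%.
Actual GDP ≈ 22007 × 0.86554 ≈ 19048 billion, so the shortfall is 22007 - 19048 = 2959 billion.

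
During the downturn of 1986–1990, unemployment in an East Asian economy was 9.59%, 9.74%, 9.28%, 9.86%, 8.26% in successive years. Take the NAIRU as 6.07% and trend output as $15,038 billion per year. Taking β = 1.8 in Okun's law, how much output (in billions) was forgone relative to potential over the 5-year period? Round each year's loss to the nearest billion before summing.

$4,434 billion

Year 1986: gap = -1.8 × (9.59 - 6.07) = -6.336%, loss ≈ 15038 × 6.336/100 ≈ 953.
Year 1987: gap = -1.8 × (9.74 - 6.07) = -6.606%, loss ≈ 15038 × 6.606/100 ≈ 993.
Year 1988: gap = -1.8 × (9.28 - 6.07) = -5.778%, loss ≈ 15038 × 5.778/100 ≈ 869.
Year 1989: gap = -1.8 × (9.86 - 6.07) = -6.822%, loss ≈ 15038 × 6.822/100 ≈ 1026.
Year 1990: gap = -1.8 × (8.26 - 6.07) = -3.942%, loss ≈ 15038 × 3.942/100 ≈ 593.
Total lost output = 953 + 993 + 869 + 1026 + 593 = 4434 billion.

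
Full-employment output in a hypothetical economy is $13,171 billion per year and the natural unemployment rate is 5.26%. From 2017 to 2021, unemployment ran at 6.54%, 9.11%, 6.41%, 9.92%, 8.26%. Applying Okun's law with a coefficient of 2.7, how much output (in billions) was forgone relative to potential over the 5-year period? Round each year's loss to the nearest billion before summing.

Year 2017: gap = -2.7 × (6.54 - 5.26) = -3.456%, loss ≈ 13171 × 3.456/100 ≈ 455.
Year 2018: gap = -2.7 × (9.11 - 5.26) = -10.395%, loss ≈ 13171 × 10.395/100 ≈ 1369.
Year 2019: gap = -2.7 × (6.41 - 5.26) = -3.105%, loss ≈ 13171 × 3.105/100 ≈ 409.
Year 2020: gap = -2.7 × (9.92 - 5.26) = -12.582%, loss ≈ 13171 × 12.582/100 ≈ 1657.
Year 2021: gap = -2.7 × (8.26 - 5.26) = -8.1%, loss ≈ 13171 × 8.1/100 ≈ 1067.
Total lost output = 455 + 1369 + 409 + 1657 + 1067 = 4957 billion.

$4,957 billion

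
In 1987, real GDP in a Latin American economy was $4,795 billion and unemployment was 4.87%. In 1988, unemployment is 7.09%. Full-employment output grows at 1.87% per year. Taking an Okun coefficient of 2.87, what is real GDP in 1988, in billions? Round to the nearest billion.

$4,579 billion

Δu = 7.09 - 4.87 = 2.22 points.
Okun's law (growth form): g_Y = g_Y* - β × Δu = 1.87 - 2.87 × (2.22) = 1.87 - 6.3714 = -4.5014%.
Real GDP in the next year = 4795 × (1 - 4.5014/100) = 4795 × 0.954986 ≈ 4579 billion.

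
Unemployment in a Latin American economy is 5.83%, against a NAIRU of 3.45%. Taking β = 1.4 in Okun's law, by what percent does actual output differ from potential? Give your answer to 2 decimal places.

-3.33%

The unemployment gap is 5.83 - 3.45 = 2.38 percentage points.
Okun's law gives an output gap of -1.4 × 2.38 = -3.332%, i.e. 3.33% below potential.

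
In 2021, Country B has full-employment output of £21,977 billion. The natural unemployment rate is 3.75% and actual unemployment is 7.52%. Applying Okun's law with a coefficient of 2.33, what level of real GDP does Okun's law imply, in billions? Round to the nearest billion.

Unemployment gap = 7.52 - 3.75 = 3.77 points, so the output gap is -2.33 × 3.77 = -8.7841%.
Actual GDP = 21977 × (1 - 8.7841/100) = 21977 × 0.912159 ≈ 20047 billion.

£20,047 billion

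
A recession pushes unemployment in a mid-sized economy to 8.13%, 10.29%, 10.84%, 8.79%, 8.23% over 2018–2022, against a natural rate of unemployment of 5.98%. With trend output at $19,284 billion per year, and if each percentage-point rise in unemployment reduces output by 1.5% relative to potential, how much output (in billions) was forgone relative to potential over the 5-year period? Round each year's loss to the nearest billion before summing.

$4,739 billion

Year 2018: gap = -1.5 × (8.13 - 5.98) = -3.225%, loss ≈ 19284 × 3.225/100 ≈ 622.
Year 2019: gap = -1.5 × (10.29 - 5.98) = -6.465%, loss ≈ 19284 × 6.465/100 ≈ 1247.
Year 2020: gap = -1.5 × (10.84 - 5.98) = -7.29%, loss ≈ 19284 × 7.29/100 ≈ 1406.
Year 2021: gap = -1.5 × (8.79 - 5.98) = -4.215%, loss ≈ 19284 × 4.215/100 ≈ 813.
Year 2022: gap = -1.5 × (8.23 - 5.98) = -3.375%, loss ≈ 19284 × 3.375/100 ≈ 651.
Total lost output = 622 + 1247 + 1406 + 813 + 651 = 4739 billion.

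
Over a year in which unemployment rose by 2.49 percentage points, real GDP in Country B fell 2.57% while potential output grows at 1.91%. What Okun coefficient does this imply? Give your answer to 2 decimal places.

β ≈ 1.80

Growth form: g_Y = g_Y* - β × Δu, so β = (g_Y* - g_Y)/Δu.
β = (1.91 + 2.57)/2.49 = 4.48/2.49 = 1.80.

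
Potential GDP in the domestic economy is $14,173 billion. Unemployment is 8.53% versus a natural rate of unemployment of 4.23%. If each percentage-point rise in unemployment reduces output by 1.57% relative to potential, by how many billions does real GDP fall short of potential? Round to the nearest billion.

$957 billion

Output gap = -1.57 × (8.53 - 4.23) = -1.57 × 4.3 = -6.751%.
Actual GDP ≈ 14173 × 0.93249 ≈ 13216 billion, so the shortfall is 14173 - 13216 = 957 billion.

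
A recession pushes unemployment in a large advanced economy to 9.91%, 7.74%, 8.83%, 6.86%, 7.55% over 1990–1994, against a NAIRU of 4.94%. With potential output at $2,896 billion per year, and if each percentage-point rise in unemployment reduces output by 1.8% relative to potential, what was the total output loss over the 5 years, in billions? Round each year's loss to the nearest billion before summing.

Year 1990: gap = -1.8 × (9.91 - 4.94) = -8.946%, loss ≈ 2896 × 8.946/100 ≈ 259.
Year 1991: gap = -1.8 × (7.74 - 4.94) = -5.04%, loss ≈ 2896 × 5.04/100 ≈ 146.
Year 1992: gap = -1.8 × (8.83 - 4.94) = -7.002%, loss ≈ 2896 × 7.002/100 ≈ 203.
Year 1993: gap = -1.8 × (6.86 - 4.94) = -3.456%, loss ≈ 2896 × 3.456/100 ≈ 100.
Year 1994: gap = -1.8 × (7.55 - 4.94) = -4.698%, loss ≈ 2896 × 4.698/100 ≈ 136.
Total lost output = 259 + 146 + 203 + 100 + 136 = 844 billion.

$844 billion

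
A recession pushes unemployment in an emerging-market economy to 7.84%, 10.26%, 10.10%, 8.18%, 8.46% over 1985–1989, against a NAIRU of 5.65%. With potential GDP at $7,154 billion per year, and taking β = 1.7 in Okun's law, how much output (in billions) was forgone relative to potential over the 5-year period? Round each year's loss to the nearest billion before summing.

Year 1985: gap = -1.7 × (7.84 - 5.65) = -3.723%, loss ≈ 7154 × 3.723/100 ≈ 266.
Year 1986: gap = -1.7 × (10.26 - 5.65) = -7.837%, loss ≈ 7154 × 7.837/100 ≈ 561.
Year 1987: gap = -1.7 × (10.1 - 5.65) = -7.565%, loss ≈ 7154 × 7.565/100 ≈ 541.
Year 1988: gap = -1.7 × (8.18 - 5.65) = -4.301%, loss ≈ 7154 × 4.301/100 ≈ 308.
Year 1989: gap = -1.7 × (8.46 - 5.65) = -4.777%, loss ≈ 7154 × 4.777/100 ≈ 342.
Total lost output = 266 + 561 + 541 + 308 + 342 = 2018 billion.

$2,018 billion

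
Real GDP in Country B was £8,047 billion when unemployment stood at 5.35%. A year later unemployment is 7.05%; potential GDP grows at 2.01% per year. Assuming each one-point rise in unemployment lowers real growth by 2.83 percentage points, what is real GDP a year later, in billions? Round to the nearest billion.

£7,822 billion

Δu = 7.05 - 5.35 = 1.7 points.
Okun's law (growth form): g_Y = g_Y* - β × Δu = 2.01 - 2.83 × (1.70) = 2.01 - 4.811 = -2.801%.
Real GDP in the next year = 8047 × (1 - 2.801/100) = 8047 × 0.97199 ≈ 7822 billion.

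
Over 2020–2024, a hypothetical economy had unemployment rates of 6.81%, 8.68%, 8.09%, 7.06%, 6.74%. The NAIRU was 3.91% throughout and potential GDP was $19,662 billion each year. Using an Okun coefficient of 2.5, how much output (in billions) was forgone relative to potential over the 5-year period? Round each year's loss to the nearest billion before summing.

Year 2020: gap = -2.5 × (6.81 - 3.91) = -7.25%, loss ≈ 19662 × 7.25/100 ≈ 1425.
Year 2021: gap = -2.5 × (8.68 - 3.91) = -11.925%, loss ≈ 19662 × 11.925/100 ≈ 2345.
Year 2022: gap = -2.5 × (8.09 - 3.91) = -10.45%, loss ≈ 19662 × 10.45/100 ≈ 2055.
Year 2023: gap = -2.5 × (7.06 - 3.91) = -7.875%, loss ≈ 19662 × 7.875/100 ≈ 1548.
Year 2024: gap = -2.5 × (6.74 - 3.91) = -7.075%, loss ≈ 19662 × 7.075/100 ≈ 1391.
Total lost output = 1425 + 2345 + 2055 + 1548 + 1391 = 8764 billion.

$8,764 billion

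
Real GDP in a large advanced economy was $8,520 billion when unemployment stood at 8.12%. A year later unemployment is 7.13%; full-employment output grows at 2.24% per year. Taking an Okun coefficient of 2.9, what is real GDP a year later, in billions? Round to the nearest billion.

$8,955 billion

Δu = 7.13 - 8.12 = -0.99 points.
Okun's law (growth form): g_Y = g_Y* - β × Δu = 2.24 - 2.9 × (-0.99) = 2.24 + 2.871 = 5.111%.
Real GDP in the next year = 8520 × (1 + 5.111/100) = 8520 × 1.05111 ≈ 8955 billion.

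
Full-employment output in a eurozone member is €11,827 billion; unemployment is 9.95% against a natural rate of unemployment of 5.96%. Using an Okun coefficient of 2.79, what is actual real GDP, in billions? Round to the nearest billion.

Unemployment gap = 9.95 - 5.96 = 3.99 points, so the output gap is -2.79 × 3.99 = -11.1321%.
Actual GDP = 11827 × (1 - 11.1321/100) = 11827 × 0.888679 ≈ 10510 billion.

€10,510 billion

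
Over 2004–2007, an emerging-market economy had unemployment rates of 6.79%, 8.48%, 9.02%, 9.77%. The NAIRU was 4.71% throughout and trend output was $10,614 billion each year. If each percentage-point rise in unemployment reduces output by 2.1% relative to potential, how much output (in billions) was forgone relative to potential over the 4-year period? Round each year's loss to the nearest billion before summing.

Year 2004: gap = -2.1 × (6.79 - 4.71) = -4.368%, loss ≈ 10614 × 4.368/100 ≈ 464.
Year 2005: gap = -2.1 × (8.48 - 4.71) = -7.917%, loss ≈ 10614 × 7.917/100 ≈ 840.
Year 2006: gap = -2.1 × (9.02 - 4.71) = -9.051%, loss ≈ 10614 × 9.051/100 ≈ 961.
Year 2007: gap = -2.1 × (9.77 - 4.71) = -10.626%, loss ≈ 10614 × 10.626/100 ≈ 1128.
Total lost output = 464 + 840 + 961 + 1128 = 3393 billion.

$3,393 billion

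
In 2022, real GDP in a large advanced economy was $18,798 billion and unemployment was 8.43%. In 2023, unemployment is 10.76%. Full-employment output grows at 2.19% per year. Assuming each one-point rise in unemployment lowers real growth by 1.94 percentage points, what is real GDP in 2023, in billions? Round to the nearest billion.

Δu = 10.76 - 8.43 = 2.33 points.
Okun's law (growth form): g_Y = g_Y* - β × Δu = 2.19 - 1.94 × (2.33) = 2.19 - 4.5202 = -2.3302%.
Real GDP in the next year = 18798 × (1 - 2.3302/100) = 18798 × 0.976698 ≈ 18360 billion.

$18,360 billion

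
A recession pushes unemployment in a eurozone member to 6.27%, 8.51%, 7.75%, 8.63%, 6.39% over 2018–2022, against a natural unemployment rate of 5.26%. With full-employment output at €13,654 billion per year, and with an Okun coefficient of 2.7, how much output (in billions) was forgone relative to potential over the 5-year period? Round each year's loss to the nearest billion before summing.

€4,147 billion

Year 2018: gap = -2.7 × (6.27 - 5.26) = -2.727%, loss ≈ 13654 × 2.727/100 ≈ 372.
Year 2019: gap = -2.7 × (8.51 - 5.26) = -8.775%, loss ≈ 13654 × 8.775/100 ≈ 1198.
Year 2020: gap = -2.7 × (7.75 - 5.26) = -6.723%, loss ≈ 13654 × 6.723/100 ≈ 918.
Year 2021: gap = -2.7 × (8.63 - 5.26) = -9.099%, loss ≈ 13654 × 9.099/100 ≈ 1242.
Year 2022: gap = -2.7 × (6.39 - 5.26) = -3.051%, loss ≈ 13654 × 3.051/100 ≈ 417.
Total lost output = 372 + 1198 + 918 + 1242 + 417 = 4147 billion.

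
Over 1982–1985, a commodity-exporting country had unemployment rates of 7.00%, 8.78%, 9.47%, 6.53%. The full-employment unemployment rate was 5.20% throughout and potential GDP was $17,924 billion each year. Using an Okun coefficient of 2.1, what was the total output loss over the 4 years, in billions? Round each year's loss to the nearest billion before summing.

Year 1982: gap = -2.1 × (7 - 5.2) = -3.78%, loss ≈ 17924 × 3.78/100 ≈ 678.
Year 1983: gap = -2.1 × (8.78 - 5.2) = -7.518%, loss ≈ 17924 × 7.518/100 ≈ 1348.
Year 1984: gap = -2.1 × (9.47 - 5.2) = -8.967%, loss ≈ 17924 × 8.967/100 ≈ 1607.
Year 1985: gap = -2.1 × (6.53 - 5.2) = -2.793%, loss ≈ 17924 × 2.793/100 ≈ 501.
Total lost output = 678 + 1348 + 1607 + 501 = 4134 billion.

$4,134 billion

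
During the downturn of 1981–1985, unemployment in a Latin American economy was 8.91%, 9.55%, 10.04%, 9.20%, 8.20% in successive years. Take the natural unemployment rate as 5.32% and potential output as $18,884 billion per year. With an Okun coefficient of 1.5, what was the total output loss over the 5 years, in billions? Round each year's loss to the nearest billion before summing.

$5,467 billion

Year 1981: gap = -1.5 × (8.91 - 5.32) = -5.385%, loss ≈ 18884 × 5.385/100 ≈ 1017.
Year 1982: gap = -1.5 × (9.55 - 5.32) = -6.345%, loss ≈ 18884 × 6.345/100 ≈ 1198.
Year 1983: gap = -1.5 × (10.04 - 5.32) = -7.08%, loss ≈ 18884 × 7.08/100 ≈ 1337.
Year 1984: gap = -1.5 × (9.2 - 5.32) = -5.82%, loss ≈ 18884 × 5.82/100 ≈ 1099.
Year 1985: gap = -1.5 × (8.2 - 5.32) = -4.32%, loss ≈ 18884 × 4.32/100 ≈ 816.
Total lost output = 1017 + 1198 + 1337 + 1099 + 816 = 5467 billion.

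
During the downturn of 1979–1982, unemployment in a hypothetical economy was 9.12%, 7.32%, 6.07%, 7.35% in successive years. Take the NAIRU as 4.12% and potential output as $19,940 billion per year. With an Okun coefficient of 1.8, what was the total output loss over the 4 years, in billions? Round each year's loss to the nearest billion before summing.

$4,803 billion

Year 1979: gap = -1.8 × (9.12 - 4.12) = -9%, loss ≈ 19940 × 9/100 ≈ 1795.
Year 1980: gap = -1.8 × (7.32 - 4.12) = -5.76%, loss ≈ 19940 × 5.76/100 ≈ 1149.
Year 1981: gap = -1.8 × (6.07 - 4.12) = -3.51%, loss ≈ 19940 × 3.51/100 ≈ 700.
Year 1982: gap = -1.8 × (7.35 - 4.12) = -5.814%, loss ≈ 19940 × 5.814/100 ≈ 1159.
Total lost output = 1795 + 1149 + 700 + 1159 = 4803 billion.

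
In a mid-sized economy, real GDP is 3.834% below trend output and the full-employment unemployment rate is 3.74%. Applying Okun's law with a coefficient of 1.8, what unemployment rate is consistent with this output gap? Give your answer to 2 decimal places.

5.87%

From Okun's law, u - u* = -(output gap)/β = -(-3.834)/1.8 = 2.13 points.
So u = 3.74 + 2.13 = 5.87%.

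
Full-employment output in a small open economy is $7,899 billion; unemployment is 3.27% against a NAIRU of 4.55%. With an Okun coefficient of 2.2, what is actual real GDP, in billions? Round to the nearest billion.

$8,121 billion

Unemployment gap = 3.27 - 4.55 = -1.28 points, so the output gap is -2.2 × (-1.28) = 2.816%.
Actual GDP = 7899 × (1 + 2.816/100) = 7899 × 1.02816 ≈ 8121 billion.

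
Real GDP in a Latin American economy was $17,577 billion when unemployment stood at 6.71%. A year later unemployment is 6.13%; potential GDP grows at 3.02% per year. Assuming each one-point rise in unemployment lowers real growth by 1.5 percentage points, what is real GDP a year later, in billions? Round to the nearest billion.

$18,261 billion

Δu = 6.13 - 6.71 = -0.58 points.
Okun's law (growth form): g_Y = g_Y* - β × Δu = 3.02 - 1.5 × (-0.58) = 3.02 + 0.87 = 3.89%.
Real GDP in the next year = 17577 × (1 + 3.89/100) = 17577 × 1.0389 ≈ 18261 billion.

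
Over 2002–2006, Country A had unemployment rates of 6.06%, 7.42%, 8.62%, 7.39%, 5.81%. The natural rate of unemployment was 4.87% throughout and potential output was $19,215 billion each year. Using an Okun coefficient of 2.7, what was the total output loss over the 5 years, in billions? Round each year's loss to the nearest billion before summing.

$5,681 billion

Year 2002: gap = -2.7 × (6.06 - 4.87) = -3.213%, loss ≈ 19215 × 3.213/100 ≈ 617.
Year 2003: gap = -2.7 × (7.42 - 4.87) = -6.885%, loss ≈ 19215 × 6.885/100 ≈ 1323.
Year 2004: gap = -2.7 × (8.62 - 4.87) = -10.125%, loss ≈ 19215 × 10.125/100 ≈ 1946.
Year 2005: gap = -2.7 × (7.39 - 4.87) = -6.804%, loss ≈ 19215 × 6.804/100 ≈ 1307.
Year 2006: gap = -2.7 × (5.81 - 4.87) = -2.538%, loss ≈ 19215 × 2.538/100 ≈ 488.
Total lost output = 617 + 1323 + 1946 + 1307 + 488 = 5681 billion.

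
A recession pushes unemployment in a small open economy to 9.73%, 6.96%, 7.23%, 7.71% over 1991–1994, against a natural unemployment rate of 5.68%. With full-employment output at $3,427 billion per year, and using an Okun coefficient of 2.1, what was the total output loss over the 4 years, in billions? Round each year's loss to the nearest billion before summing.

Year 1991: gap = -2.1 × (9.73 - 5.68) = -8.505%, loss ≈ 3427 × 8.505/100 ≈ 291.
Year 1992: gap = -2.1 × (6.96 - 5.68) = -2.688%, loss ≈ 3427 × 2.688/100 ≈ 92.
Year 1993: gap = -2.1 × (7.23 - 5.68) = -3.255%, loss ≈ 3427 × 3.255/100 ≈ 112.
Year 1994: gap = -2.1 × (7.71 - 5.68) = -4.263%, loss ≈ 3427 × 4.263/100 ≈ 146.
Total lost output = 291 + 92 + 112 + 146 = 641 billion.

$641 billion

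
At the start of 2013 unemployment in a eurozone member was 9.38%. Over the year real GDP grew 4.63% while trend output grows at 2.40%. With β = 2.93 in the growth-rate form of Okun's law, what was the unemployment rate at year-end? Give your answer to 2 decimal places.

8.62%

Growth-rate Okun's law: g_Y = g_Y* - β × Δu, so Δu = (g_Y* - g_Y)/β.
Δu = (2.4 - 4.63)/2.93 = -2.23/2.93 = -0.76 percentage points.
Year-end unemployment = 9.38 - 0.76 = 8.62%.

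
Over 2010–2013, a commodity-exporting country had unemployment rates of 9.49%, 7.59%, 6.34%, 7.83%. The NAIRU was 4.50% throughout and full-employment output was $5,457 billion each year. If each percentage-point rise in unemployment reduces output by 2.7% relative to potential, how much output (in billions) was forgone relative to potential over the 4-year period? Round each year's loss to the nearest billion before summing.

$1,952 billion

Year 2010: gap = -2.7 × (9.49 - 4.5) = -13.473%, loss ≈ 5457 × 13.473/100 ≈ 735.
Year 2011: gap = -2.7 × (7.59 - 4.5) = -8.343%, loss ≈ 5457 × 8.343/100 ≈ 455.
Year 2012: gap = -2.7 × (6.34 - 4.5) = -4.968%, loss ≈ 5457 × 4.968/100 ≈ 271.
Year 2013: gap = -2.7 × (7.83 - 4.5) = -8.991%, loss ≈ 5457 × 8.991/100 ≈ 491.
Total lost output = 735 + 455 + 271 + 491 = 1952 billion.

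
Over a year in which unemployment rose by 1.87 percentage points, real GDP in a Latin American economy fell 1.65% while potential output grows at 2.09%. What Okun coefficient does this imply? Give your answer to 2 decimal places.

β ≈ 2.00

Growth form: g_Y = g_Y* - β × Δu, so β = (g_Y* - g_Y)/Δu.
β = (2.09 + 1.65)/1.87 = 3.74/1.87 = 2.00.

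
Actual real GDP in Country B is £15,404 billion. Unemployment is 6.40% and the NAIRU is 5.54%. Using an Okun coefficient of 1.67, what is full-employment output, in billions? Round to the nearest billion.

Unemployment gap = 6.4 - 5.54 = 0.86 points, so output gap = -1.67 × 0.86 = -1.4362%.
Since Y = Y* × (1 + gap/100), Y* = 15404/0.985638 ≈ 15628 billion.

£15,628 billion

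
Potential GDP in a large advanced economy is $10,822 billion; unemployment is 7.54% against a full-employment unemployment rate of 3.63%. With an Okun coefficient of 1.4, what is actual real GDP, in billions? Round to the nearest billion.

$10,230 billion

Unemployment gap = 7.54 - 3.63 = 3.91 points, so the output gap is -1.4 × 3.91 = -5.474%.
Actual GDP = 10822 × (1 - 5.474/100) = 10822 × 0.94526 ≈ 10230 billion.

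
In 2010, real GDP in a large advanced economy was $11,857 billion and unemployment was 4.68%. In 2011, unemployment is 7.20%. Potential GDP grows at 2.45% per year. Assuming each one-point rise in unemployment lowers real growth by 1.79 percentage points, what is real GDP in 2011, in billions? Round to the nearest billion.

$11,613 billion

Δu = 7.2 - 4.68 = 2.52 points.
Okun's law (growth form): g_Y = g_Y* - β × Δu = 2.45 - 1.79 × (2.52) = 2.45 - 4.5108 = -2.0608%.
Real GDP in the next year = 11857 × (1 - 2.0608/100) = 11857 × 0.979392 ≈ 11613 billion.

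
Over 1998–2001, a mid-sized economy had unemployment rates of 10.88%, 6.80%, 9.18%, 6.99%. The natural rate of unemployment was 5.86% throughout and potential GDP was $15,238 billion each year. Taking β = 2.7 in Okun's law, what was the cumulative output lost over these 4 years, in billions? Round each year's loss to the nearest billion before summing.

Year 1998: gap = -2.7 × (10.88 - 5.86) = -13.554%, loss ≈ 15238 × 13.554/100 ≈ 2065.
Year 1999: gap = -2.7 × (6.8 - 5.86) = -2.538%, loss ≈ 15238 × 2.538/100 ≈ 387.
Year 2000: gap = -2.7 × (9.18 - 5.86) = -8.964%, loss ≈ 15238 × 8.964/100 ≈ 1366.
Year 2001: gap = -2.7 × (6.99 - 5.86) = -3.051%, loss ≈ 15238 × 3.051/100 ≈ 465.
Total lost output = 2065 + 387 + 1366 + 465 = 4283 billion.

$4,283 billion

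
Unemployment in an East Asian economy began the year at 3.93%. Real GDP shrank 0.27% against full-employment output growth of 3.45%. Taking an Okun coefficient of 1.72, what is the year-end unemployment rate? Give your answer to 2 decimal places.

Growth-rate Okun's law: g_Y = g_Y* - β × Δu, so Δu = (g_Y* - g_Y)/β.
Δu = (3.45 + 0.27)/1.72 = 3.72/1.72 = 2.16 percentage points.
Year-end unemployment = 3.93 + 2.16 = 6.09%.

6.09%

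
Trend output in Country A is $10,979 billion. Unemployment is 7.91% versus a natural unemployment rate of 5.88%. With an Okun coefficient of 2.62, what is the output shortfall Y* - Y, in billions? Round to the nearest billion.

Output gap = -2.62 × (7.91 - 5.88) = -2.62 × 2.03 = -5.3186%.
Actual GDP ≈ 10979 × 0.946814 ≈ 10395 billion, so the shortfall is 10979 - 10395 = 584 billion.

$584 billion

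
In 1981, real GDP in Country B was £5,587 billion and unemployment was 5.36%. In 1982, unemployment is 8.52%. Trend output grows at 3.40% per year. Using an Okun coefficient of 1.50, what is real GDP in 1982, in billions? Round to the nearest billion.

Δu = 8.52 - 5.36 = 3.16 points.
Okun's law (growth form): g_Y = g_Y* - β × Δu = 3.40 - 1.50 × (3.16) = 3.4 - 4.74 = -1.34%.
Real GDP in the next year = 5587 × (1 - 1.34/100) = 5587 × 0.9866 ≈ 5512 billion.

£5,512 billion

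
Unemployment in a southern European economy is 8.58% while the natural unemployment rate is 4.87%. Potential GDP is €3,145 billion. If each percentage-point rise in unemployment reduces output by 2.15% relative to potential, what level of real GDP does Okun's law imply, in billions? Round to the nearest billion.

€2,894 billion

Unemployment gap = 8.58 - 4.87 = 3.71 points, so the output gap is -2.15 × 3.71 = -7.9765%.
Actual GDP = 3145 × (1 - 7.9765/100) = 3145 × 0.920235 ≈ 2894 billion.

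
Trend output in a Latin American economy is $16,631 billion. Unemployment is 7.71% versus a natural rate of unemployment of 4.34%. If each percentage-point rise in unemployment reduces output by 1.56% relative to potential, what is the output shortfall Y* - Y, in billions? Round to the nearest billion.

$874 billion

Output gap = -1.56 × (7.71 - 4.34) = -1.56 × 3.37 = -5.2572%.
Actual GDP ≈ 16631 × 0.947428 ≈ 15757 billion, so the shortfall is 16631 - 15757 = 874 billion.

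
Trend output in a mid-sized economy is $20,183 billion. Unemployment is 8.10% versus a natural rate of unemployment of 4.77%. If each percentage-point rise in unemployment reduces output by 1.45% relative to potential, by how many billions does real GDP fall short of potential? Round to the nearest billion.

$975 billion

Output gap = -1.45 × (8.1 - 4.77) = -1.45 × 3.33 = -4.8285%.
Actual GDP ≈ 20183 × 0.951715 ≈ 19208 billion, so the shortfall is 20183 - 19208 = 975 billion.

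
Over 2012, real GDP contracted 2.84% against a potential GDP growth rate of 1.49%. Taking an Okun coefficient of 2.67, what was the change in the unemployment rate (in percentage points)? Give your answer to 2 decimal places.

1.62 percentage points

Growth-rate Okun's law: g_Y = g_Y* - β × Δu, so Δu = (g_Y* - g_Y)/β.
Δu = (1.49 + 2.84)/2.67 = 4.33/2.67 = 1.62 percentage points.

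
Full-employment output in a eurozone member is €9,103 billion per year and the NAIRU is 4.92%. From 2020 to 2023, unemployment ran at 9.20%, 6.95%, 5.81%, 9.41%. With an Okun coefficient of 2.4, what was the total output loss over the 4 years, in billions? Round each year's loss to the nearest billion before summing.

Year 2020: gap = -2.4 × (9.2 - 4.92) = -10.272%, loss ≈ 9103 × 10.272/100 ≈ 935.
Year 2021: gap = -2.4 × (6.95 - 4.92) = -4.872%, loss ≈ 9103 × 4.872/100 ≈ 443.
Year 2022: gap = -2.4 × (5.81 - 4.92) = -2.136%, loss ≈ 9103 × 2.136/100 ≈ 194.
Year 2023: gap = -2.4 × (9.41 - 4.92) = -10.776%, loss ≈ 9103 × 10.776/100 ≈ 981.
Total lost output = 935 + 443 + 194 + 981 = 2553 billion.

€2,553 billion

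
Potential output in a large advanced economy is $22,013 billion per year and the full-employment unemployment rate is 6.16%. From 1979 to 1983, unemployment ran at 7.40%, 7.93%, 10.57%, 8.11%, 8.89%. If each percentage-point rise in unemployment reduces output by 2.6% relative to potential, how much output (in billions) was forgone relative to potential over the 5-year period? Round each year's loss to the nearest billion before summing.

Year 1979: gap = -2.6 × (7.4 - 6.16) = -3.224%, loss ≈ 22013 × 3.224/100 ≈ 710.
Year 1980: gap = -2.6 × (7.93 - 6.16) = -4.602%, loss ≈ 22013 × 4.602/100 ≈ 1013.
Year 1981: gap = -2.6 × (10.57 - 6.16) = -11.466%, loss ≈ 22013 × 11.466/100 ≈ 2524.
Year 1982: gap = -2.6 × (8.11 - 6.16) = -5.07%, loss ≈ 22013 × 5.07/100 ≈ 1116.
Year 1983: gap = -2.6 × (8.89 - 6.16) = -7.098%, loss ≈ 22013 × 7.098/100 ≈ 1562.
Total lost output = 710 + 1013 + 2524 + 1116 + 1562 = 6925 billion.

$6,925 billion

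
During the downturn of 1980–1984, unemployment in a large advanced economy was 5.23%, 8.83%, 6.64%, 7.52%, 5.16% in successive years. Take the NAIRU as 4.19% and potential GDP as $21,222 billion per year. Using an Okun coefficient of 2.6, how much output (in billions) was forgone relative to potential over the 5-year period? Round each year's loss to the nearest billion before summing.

$6,858 billion

Year 1980: gap = -2.6 × (5.23 - 4.19) = -2.704%, loss ≈ 21222 × 2.704/100 ≈ 574.
Year 1981: gap = -2.6 × (8.83 - 4.19) = -12.064%, loss ≈ 21222 × 12.064/100 ≈ 2560.
Year 1982: gap = -2.6 × (6.64 - 4.19) = -6.37%, loss ≈ 21222 × 6.37/100 ≈ 1352.
Year 1983: gap = -2.6 × (7.52 - 4.19) = -8.658%, loss ≈ 21222 × 8.658/100 ≈ 1837.
Year 1984: gap = -2.6 × (5.16 - 4.19) = -2.522%, loss ≈ 21222 × 2.522/100 ≈ 535.
Total lost output = 574 + 2560 + 1352 + 1837 + 535 = 6858 billion.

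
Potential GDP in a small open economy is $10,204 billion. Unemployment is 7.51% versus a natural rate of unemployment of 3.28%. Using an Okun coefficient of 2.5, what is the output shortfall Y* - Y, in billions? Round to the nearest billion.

$1,079 billion

Output gap = -2.5 × (7.51 - 3.28) = -2.5 × 4.23 = -10.575%.
Actual GDP ≈ 10204 × 0.89425 ≈ 9125 billion, so the shortfall is 10204 - 9125 = 1079 billion.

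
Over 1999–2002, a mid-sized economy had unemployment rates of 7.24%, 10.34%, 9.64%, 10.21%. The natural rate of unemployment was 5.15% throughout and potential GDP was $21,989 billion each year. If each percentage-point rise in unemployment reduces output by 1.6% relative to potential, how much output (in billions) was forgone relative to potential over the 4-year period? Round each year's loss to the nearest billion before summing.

$5,921 billion

Year 1999: gap = -1.6 × (7.24 - 5.15) = -3.344%, loss ≈ 21989 × 3.344/100 ≈ 735.
Year 2000: gap = -1.6 × (10.34 - 5.15) = -8.304%, loss ≈ 21989 × 8.304/100 ≈ 1826.
Year 2001: gap = -1.6 × (9.64 - 5.15) = -7.184%, loss ≈ 21989 × 7.184/100 ≈ 1580.
Year 2002: gap = -1.6 × (10.21 - 5.15) = -8.096%, loss ≈ 21989 × 8.096/100 ≈ 1780.
Total lost output = 735 + 1826 + 1580 + 1780 = 5921 billion.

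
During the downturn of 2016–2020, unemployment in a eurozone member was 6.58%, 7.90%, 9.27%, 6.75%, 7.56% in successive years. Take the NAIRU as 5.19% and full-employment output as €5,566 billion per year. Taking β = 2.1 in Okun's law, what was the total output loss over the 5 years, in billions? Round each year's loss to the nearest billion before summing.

Year 2016: gap = -2.1 × (6.58 - 5.19) = -2.919%, loss ≈ 5566 × 2.919/100 ≈ 162.
Year 2017: gap = -2.1 × (7.9 - 5.19) = -5.691%, loss ≈ 5566 × 5.691/100 ≈ 317.
Year 2018: gap = -2.1 × (9.27 - 5.19) = -8.568%, loss ≈ 5566 × 8.568/100 ≈ 477.
Year 2019: gap = -2.1 × (6.75 - 5.19) = -3.276%, loss ≈ 5566 × 3.276/100 ≈ 182.
Year 2020: gap = -2.1 × (7.56 - 5.19) = -4.977%, loss ≈ 5566 × 4.977/100 ≈ 277.
Total lost output = 162 + 317 + 477 + 182 + 277 = 1415 billion.

€1,415 billion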